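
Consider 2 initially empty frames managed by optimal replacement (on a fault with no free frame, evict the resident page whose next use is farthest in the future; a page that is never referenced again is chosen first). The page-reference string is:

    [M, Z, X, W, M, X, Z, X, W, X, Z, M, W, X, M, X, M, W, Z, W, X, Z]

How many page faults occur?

13

M -> fault, frames [M]
Z -> fault, frames [M, Z]
X -> fault, evict Z, frames [M, X]
W -> fault, evict X, frames [M, W]
M -> hit
X -> fault, evict M, frames [W, X]
Z -> fault, evict W, frames [X, Z]
X -> hit
W -> fault, evict Z, frames [X, W]
X -> hit
Z -> fault, evict X, frames [W, Z]
M -> fault, evict Z, frames [W, M]
W -> hit
X -> fault, evict W, frames [M, X]
M -> hit
X -> hit
M -> hit
W -> fault, evict M, frames [X, W]
Z -> fault, evict X, frames [W, Z]
W -> hit
X -> fault, evict W, frames [Z, X]
Z -> hit
Page faults: 13.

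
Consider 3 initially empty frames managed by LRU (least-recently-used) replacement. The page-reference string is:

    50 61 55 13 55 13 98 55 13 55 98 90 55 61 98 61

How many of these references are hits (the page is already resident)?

8

50 → miss, frames (50)
61 → miss, frames (50 61)
55 → miss, frames (50 61 55)
13 → miss, evict 50, frames (61 55 13)
55 → hit
13 → hit
98 → miss, evict 61, frames (55 13 98)
55 → hit
13 → hit
55 → hit
98 → hit
90 → miss, evict 13, frames (55 98 90)
55 → hit
61 → miss, evict 98, frames (90 55 61)
98 → miss, evict 90, frames (55 61 98)
61 → hit
Hits: 8.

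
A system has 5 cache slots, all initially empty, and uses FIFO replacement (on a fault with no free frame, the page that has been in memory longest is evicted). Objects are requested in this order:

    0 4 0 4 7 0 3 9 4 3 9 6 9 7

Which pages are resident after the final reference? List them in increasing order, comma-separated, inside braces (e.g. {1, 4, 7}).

{3, 4, 6, 7, 9}

0 → miss, frames (0)
4 → miss, frames (0 4)
0 → hit
4 → hit
7 → miss, frames (0 4 7)
0 → hit
3 → miss, frames (0 4 7 3)
9 → miss, frames (0 4 7 3 9)
4 → hit
3 → hit
9 → hit
6 → miss, evict 0, frames (4 7 3 9 6)
9 → hit
7 → hit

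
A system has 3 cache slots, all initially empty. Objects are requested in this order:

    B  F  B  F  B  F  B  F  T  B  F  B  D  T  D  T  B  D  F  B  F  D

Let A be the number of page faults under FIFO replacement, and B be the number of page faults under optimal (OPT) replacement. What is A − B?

Under FIFO: F F . . . . . . F . . . F . . . F . F . . . → 6 faults.
Under OPT: F F . . . . . . F . . . F . . . . . F . . . → 5 faults.
A − B = 6 − 5 = 1.

1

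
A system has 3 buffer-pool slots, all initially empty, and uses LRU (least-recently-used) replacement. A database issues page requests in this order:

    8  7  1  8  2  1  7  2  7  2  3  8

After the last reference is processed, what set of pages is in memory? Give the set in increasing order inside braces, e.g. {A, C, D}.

8 -> miss, frames (8)
7 -> miss, frames (8 7)
1 -> miss, frames (8 7 1)
8 -> hit
2 -> miss, evict 7, frames (1 8 2)
1 -> hit
7 -> miss, evict 8, frames (2 1 7)
2 -> hit
7 -> hit
2 -> hit
3 -> miss, evict 1, frames (7 2 3)
8 -> miss, evict 7, frames (2 3 8)

{2, 3, 8}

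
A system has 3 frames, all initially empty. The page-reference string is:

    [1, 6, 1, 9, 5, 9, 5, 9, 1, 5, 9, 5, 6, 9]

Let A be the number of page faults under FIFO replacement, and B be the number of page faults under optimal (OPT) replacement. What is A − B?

Under FIFO: F F . F F . . . F . . . F F → 7 faults.
Under OPT: F F . F F . . . . . . . F . → 5 faults.
A − B = 7 − 5 = 2.

2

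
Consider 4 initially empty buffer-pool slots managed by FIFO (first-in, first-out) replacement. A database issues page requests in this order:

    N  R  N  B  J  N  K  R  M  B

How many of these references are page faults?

6

N -> fault, frames [N]
R -> fault, frames [N, R]
N -> hit
B -> fault, frames [N, R, B]
J -> fault, frames [N, R, B, J]
N -> hit
K -> fault, evict N, frames [R, B, J, K]
R -> hit
M -> fault, evict R, frames [B, J, K, M]
B -> hit
Page faults: 6.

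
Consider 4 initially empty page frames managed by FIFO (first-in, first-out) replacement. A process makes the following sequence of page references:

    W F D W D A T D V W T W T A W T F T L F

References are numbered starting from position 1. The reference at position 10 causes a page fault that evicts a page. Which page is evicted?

pos 1: W -> miss, frames (W)
pos 2: F -> miss, frames (W F)
pos 3: D -> miss, frames (W F D)
pos 4: W -> hit
pos 5: D -> hit
pos 6: A -> miss, frames (W F D A)
pos 7: T -> miss, evict W, frames (F D A T)
pos 8: D -> hit
pos 9: V -> miss, evict F, frames (D A T V)
pos 10: W -> miss, evict D, frames (A T V W)
At position 10, page D is evicted.

D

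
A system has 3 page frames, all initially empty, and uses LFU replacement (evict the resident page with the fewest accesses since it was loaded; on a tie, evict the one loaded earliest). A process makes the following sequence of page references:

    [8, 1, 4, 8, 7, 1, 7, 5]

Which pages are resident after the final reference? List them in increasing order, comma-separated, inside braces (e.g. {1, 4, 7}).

{5, 7, 8}

8 → fault, frames {8}
1 → fault, frames {8,1}
4 → fault, frames {8,1,4}
8 → hit
7 → fault, evict 1, frames {8,4,7}
1 → fault, evict 4, frames {8,7,1}
7 → hit
5 → fault, evict 1, frames {8,7,5}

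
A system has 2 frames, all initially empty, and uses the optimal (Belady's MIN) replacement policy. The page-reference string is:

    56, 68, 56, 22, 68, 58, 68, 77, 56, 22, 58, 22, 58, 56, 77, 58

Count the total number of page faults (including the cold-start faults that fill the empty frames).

9

56 → miss, frames [56]
68 → miss, frames [56, 68]
56 → hit
22 → miss, evict 56, frames [68, 22]
68 → hit
58 → miss, evict 22, frames [68, 58]
68 → hit
77 → miss, evict 68, frames [58, 77]
56 → miss, evict 77, frames [58, 56]
22 → miss, evict 56, frames [58, 22]
58 → hit
22 → hit
58 → hit
56 → miss, evict 22, frames [58, 56]
77 → miss, evict 56, frames [58, 77]
58 → hit
Page faults: 9.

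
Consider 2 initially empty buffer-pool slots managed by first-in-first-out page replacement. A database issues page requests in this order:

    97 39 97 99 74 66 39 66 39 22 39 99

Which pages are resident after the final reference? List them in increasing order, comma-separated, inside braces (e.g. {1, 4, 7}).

97: fault, frames {97}
39: fault, frames {97,39}
97: hit
99: fault, evict 97, frames {39,99}
74: fault, evict 39, frames {99,74}
66: fault, evict 99, frames {74,66}
39: fault, evict 74, frames {66,39}
66: hit
39: hit
22: fault, evict 66, frames {39,22}
39: hit
99: fault, evict 39, frames {22,99}

{22, 99}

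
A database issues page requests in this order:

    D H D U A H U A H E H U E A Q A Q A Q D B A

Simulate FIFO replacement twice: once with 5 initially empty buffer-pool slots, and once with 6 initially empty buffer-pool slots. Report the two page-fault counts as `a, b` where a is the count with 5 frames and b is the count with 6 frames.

8, 7

5 frames: F F . F F . . . . F . . . . F . . . . F F . → 8 faults.
6 frames: F F . F F . . . . F . . . . F . . . . . F . → 7 faults.
7 < 8: adding a frame reduced faults, as is typical.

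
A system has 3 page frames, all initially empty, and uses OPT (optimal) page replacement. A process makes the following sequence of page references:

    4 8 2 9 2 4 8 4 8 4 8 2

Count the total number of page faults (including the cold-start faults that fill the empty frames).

5

4 -> miss, frames [4]
8 -> miss, frames [4, 8]
2 -> miss, frames [4, 8, 2]
9 -> miss, evict 8, frames [4, 2, 9]
2 -> hit
4 -> hit
8 -> miss, evict 9, frames [4, 2, 8]
4 -> hit
8 -> hit
4 -> hit
8 -> hit
2 -> hit
Page faults: 5.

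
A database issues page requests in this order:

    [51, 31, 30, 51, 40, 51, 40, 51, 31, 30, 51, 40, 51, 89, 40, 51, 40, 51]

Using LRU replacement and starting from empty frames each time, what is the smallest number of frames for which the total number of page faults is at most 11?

3

f=1: 18 faults
f=2: 12 faults
f=3: 8 faults
f=4: 5 faults
f=5: 5 faults
Smallest f with faults ≤ 11 is 3.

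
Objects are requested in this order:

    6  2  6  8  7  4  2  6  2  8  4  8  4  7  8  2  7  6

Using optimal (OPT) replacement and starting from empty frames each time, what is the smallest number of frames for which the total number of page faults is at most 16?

f=1: 18 faults
f=2: 11 faults
f=3: 8 faults
f=4: 6 faults
f=5: 5 faults
Smallest f with faults ≤ 16 is 2.

2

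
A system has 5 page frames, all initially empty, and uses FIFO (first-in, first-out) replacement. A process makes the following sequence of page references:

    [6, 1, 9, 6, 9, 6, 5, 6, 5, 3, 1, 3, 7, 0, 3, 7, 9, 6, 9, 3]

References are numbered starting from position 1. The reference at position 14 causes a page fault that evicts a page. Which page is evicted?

pos 1: 6 -> miss, frames (6)
pos 2: 1 -> miss, frames (6 1)
pos 3: 9 -> miss, frames (6 1 9)
pos 4: 6 -> hit
pos 5: 9 -> hit
pos 6: 6 -> hit
pos 7: 5 -> miss, frames (6 1 9 5)
pos 8: 6 -> hit
pos 9: 5 -> hit
pos 10: 3 -> miss, frames (6 1 9 5 3)
pos 11: 1 -> hit
pos 12: 3 -> hit
pos 13: 7 -> miss, evict 6, frames (1 9 5 3 7)
pos 14: 0 -> miss, evict 1, frames (9 5 3 7 0)
At position 14, page 1 is evicted.

1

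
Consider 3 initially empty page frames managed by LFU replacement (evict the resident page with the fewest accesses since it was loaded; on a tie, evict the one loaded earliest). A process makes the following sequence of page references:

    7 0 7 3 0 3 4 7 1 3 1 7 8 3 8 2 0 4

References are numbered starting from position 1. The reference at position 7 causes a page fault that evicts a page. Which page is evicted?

7

pos 1: 7: miss, frames {7}
pos 2: 0: miss, frames {7,0}
pos 3: 7: hit
pos 4: 3: miss, frames {7,0,3}
pos 5: 0: hit
pos 6: 3: hit
pos 7: 4: miss, evict 7, frames {0,3,4}
At position 7, page 7 is evicted.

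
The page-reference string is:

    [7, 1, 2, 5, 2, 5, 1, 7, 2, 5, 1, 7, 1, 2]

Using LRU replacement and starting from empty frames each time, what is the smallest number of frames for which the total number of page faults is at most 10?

3

f=1: 14 faults
f=2: 11 faults
f=3: 10 faults
f=4: 4 faults
Smallest f with faults ≤ 10 is 3.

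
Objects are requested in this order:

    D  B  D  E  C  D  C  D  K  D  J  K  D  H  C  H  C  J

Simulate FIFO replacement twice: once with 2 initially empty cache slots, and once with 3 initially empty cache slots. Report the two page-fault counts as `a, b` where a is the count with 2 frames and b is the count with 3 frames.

11, 9

2 frames: F F . F F F . . F . F . F F F . . F → 11 faults.
3 frames: F F . F F F . . F . F . . F F . . . → 9 faults.
9 < 11: adding a frame reduced faults, as is typical.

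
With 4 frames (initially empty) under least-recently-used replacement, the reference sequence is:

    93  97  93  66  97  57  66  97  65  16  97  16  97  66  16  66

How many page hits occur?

93 → miss, frames {93}
97 → miss, frames {93,97}
93 → hit
66 → miss, frames {97,93,66}
97 → hit
57 → miss, frames {93,66,97,57}
66 → hit
97 → hit
65 → miss, evict 93, frames {57,66,97,65}
16 → miss, evict 57, frames {66,97,65,16}
97 → hit
16 → hit
97 → hit
66 → hit
16 → hit
66 → hit
Hits: 10.

10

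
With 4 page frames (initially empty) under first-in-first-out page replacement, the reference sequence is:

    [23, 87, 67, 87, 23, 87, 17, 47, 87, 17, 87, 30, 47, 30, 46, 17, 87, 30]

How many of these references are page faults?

23: fault, frames [23]
87: fault, frames [23, 87]
67: fault, frames [23, 87, 67]
87: hit
23: hit
87: hit
17: fault, frames [23, 87, 67, 17]
47: fault, evict 23, frames [87, 67, 17, 47]
87: hit
17: hit
87: hit
30: fault, evict 87, frames [67, 17, 47, 30]
47: hit
30: hit
46: fault, evict 67, frames [17, 47, 30, 46]
17: hit
87: fault, evict 17, frames [47, 30, 46, 87]
30: hit
Page faults: 8.

8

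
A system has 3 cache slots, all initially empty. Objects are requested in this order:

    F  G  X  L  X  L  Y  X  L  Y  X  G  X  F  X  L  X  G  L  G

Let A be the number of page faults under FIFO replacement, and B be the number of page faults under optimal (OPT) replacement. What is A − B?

2

Under FIFO: F F F F . . F . . . . F F F . F . F . . → 10 faults.
Under OPT: F F F F . . F . . . . F . F . . . F . . → 8 faults.
A − B = 10 − 8 = 2.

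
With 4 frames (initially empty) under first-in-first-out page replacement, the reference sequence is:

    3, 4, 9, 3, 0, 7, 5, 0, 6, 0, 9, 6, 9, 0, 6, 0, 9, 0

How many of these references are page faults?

3 -> fault, frames (3)
4 -> fault, frames (3 4)
9 -> fault, frames (3 4 9)
3 -> hit
0 -> fault, frames (3 4 9 0)
7 -> fault, evict 3, frames (4 9 0 7)
5 -> fault, evict 4, frames (9 0 7 5)
0 -> hit
6 -> fault, evict 9, frames (0 7 5 6)
0 -> hit
9 -> fault, evict 0, frames (7 5 6 9)
6 -> hit
9 -> hit
0 -> fault, evict 7, frames (5 6 9 0)
6 -> hit
0 -> hit
9 -> hit
0 -> hit
Page faults: 9.

9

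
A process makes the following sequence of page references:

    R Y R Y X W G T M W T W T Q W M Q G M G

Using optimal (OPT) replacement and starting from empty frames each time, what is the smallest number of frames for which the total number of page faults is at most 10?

3

f=1: 20 faults
f=2: 11 faults
f=3: 9 faults
f=4: 8 faults
f=5: 8 faults
f=6: 8 faults
f=7: 8 faults
f=8: 8 faults
Smallest f with faults ≤ 10 is 3.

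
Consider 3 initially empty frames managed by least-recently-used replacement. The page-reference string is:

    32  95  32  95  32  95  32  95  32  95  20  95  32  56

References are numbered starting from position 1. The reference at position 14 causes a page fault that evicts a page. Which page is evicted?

pos 1: 32 -> fault, frames {32}
pos 2: 95 -> fault, frames {32,95}
pos 3: 32 -> hit
pos 4: 95 -> hit
pos 5: 32 -> hit
pos 6: 95 -> hit
pos 7: 32 -> hit
pos 8: 95 -> hit
pos 9: 32 -> hit
pos 10: 95 -> hit
pos 11: 20 -> fault, frames {32,95,20}
pos 12: 95 -> hit
pos 13: 32 -> hit
pos 14: 56 -> fault, evict 20, frames {95,32,56}
At position 14, page 20 is evicted.

20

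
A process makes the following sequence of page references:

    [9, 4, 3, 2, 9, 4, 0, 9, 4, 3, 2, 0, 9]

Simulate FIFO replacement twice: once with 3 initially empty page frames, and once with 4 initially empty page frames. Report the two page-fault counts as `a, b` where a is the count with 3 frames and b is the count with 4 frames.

10, 11

3 frames: F F F F F F F . . F F . F → 10 faults.
4 frames: F F F F . . F F F F F F F → 11 faults.
11 > 10: adding a frame increased faults — Belady's anomaly.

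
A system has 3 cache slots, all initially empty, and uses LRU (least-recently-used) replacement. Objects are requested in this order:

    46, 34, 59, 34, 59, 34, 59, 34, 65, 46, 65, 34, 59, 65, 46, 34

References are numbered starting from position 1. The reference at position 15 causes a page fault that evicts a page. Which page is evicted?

34

pos 1: 46: fault, frames [46]
pos 2: 34: fault, frames [46, 34]
pos 3: 59: fault, frames [46, 34, 59]
pos 4: 34: hit
pos 5: 59: hit
pos 6: 34: hit
pos 7: 59: hit
pos 8: 34: hit
pos 9: 65: fault, evict 46, frames [59, 34, 65]
pos 10: 46: fault, evict 59, frames [34, 65, 46]
pos 11: 65: hit
pos 12: 34: hit
pos 13: 59: fault, evict 46, frames [65, 34, 59]
pos 14: 65: hit
pos 15: 46: fault, evict 34, frames [59, 65, 46]
At position 15, page 34 is evicted.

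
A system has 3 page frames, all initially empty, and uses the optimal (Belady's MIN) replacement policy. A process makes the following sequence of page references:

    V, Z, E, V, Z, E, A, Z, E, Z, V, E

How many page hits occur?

7

V: miss, frames (V)
Z: miss, frames (V Z)
E: miss, frames (V Z E)
V: hit
Z: hit
E: hit
A: miss, evict V, frames (Z E A)
Z: hit
E: hit
Z: hit
V: miss, evict A, frames (Z E V)
E: hit
Hits: 7.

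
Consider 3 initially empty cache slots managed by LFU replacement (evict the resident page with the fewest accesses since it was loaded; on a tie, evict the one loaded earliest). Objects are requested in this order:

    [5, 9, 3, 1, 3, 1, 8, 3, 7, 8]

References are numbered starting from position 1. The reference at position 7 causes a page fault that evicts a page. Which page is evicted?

pos 1: 5 -> miss, frames (5)
pos 2: 9 -> miss, frames (5 9)
pos 3: 3 -> miss, frames (5 9 3)
pos 4: 1 -> miss, evict 5, frames (9 3 1)
pos 5: 3 -> hit
pos 6: 1 -> hit
pos 7: 8 -> miss, evict 9, frames (3 1 8)
At position 7, page 9 is evicted.

9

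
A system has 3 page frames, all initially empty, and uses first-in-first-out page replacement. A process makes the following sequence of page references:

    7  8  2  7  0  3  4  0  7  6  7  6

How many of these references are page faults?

8

7 → fault, frames [7]
8 → fault, frames [7, 8]
2 → fault, frames [7, 8, 2]
7 → hit
0 → fault, evict 7, frames [8, 2, 0]
3 → fault, evict 8, frames [2, 0, 3]
4 → fault, evict 2, frames [0, 3, 4]
0 → hit
7 → fault, evict 0, frames [3, 4, 7]
6 → fault, evict 3, frames [4, 7, 6]
7 → hit
6 → hit
Page faults: 8.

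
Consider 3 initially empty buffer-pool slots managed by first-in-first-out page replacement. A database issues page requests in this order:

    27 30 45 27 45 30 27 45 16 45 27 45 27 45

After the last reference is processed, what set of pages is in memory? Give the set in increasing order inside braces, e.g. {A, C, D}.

27 → fault, frames [27]
30 → fault, frames [27, 30]
45 → fault, frames [27, 30, 45]
27 → hit
45 → hit
30 → hit
27 → hit
45 → hit
16 → fault, evict 27, frames [30, 45, 16]
45 → hit
27 → fault, evict 30, frames [45, 16, 27]
45 → hit
27 → hit
45 → hit

{16, 27, 45}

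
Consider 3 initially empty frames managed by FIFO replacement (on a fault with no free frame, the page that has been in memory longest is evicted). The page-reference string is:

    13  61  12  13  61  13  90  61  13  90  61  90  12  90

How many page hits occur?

13 → fault, frames (13)
61 → fault, frames (13 61)
12 → fault, frames (13 61 12)
13 → hit
61 → hit
13 → hit
90 → fault, evict 13, frames (61 12 90)
61 → hit
13 → fault, evict 61, frames (12 90 13)
90 → hit
61 → fault, evict 12, frames (90 13 61)
90 → hit
12 → fault, evict 90, frames (13 61 12)
90 → fault, evict 13, frames (61 12 90)
Hits: 6.

6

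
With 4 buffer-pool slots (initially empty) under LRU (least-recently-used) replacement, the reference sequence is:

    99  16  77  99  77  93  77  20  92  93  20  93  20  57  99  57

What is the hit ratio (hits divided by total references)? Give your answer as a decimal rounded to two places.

99 → miss, frames {99}
16 → miss, frames {99,16}
77 → miss, frames {99,16,77}
99 → hit
77 → hit
93 → miss, frames {16,99,77,93}
77 → hit
20 → miss, evict 16, frames {99,93,77,20}
92 → miss, evict 99, frames {93,77,20,92}
93 → hit
20 → hit
93 → hit
20 → hit
57 → miss, evict 77, frames {92,93,20,57}
99 → miss, evict 92, frames {93,20,57,99}
57 → hit
Hits: 8 of 16 references → 8/16 = 0.5000.

0.50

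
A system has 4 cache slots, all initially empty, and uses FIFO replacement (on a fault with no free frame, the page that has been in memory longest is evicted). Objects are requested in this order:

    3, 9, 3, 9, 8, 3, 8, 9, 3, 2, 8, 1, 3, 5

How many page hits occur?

7

3: fault, frames (3)
9: fault, frames (3 9)
3: hit
9: hit
8: fault, frames (3 9 8)
3: hit
8: hit
9: hit
3: hit
2: fault, frames (3 9 8 2)
8: hit
1: fault, evict 3, frames (9 8 2 1)
3: fault, evict 9, frames (8 2 1 3)
5: fault, evict 8, frames (2 1 3 5)
Hits: 7.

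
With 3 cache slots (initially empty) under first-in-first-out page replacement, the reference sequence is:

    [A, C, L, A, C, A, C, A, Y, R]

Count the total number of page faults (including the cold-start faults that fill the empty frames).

5

A -> fault, frames {A}
C -> fault, frames {A,C}
L -> fault, frames {A,C,L}
A -> hit
C -> hit
A -> hit
C -> hit
A -> hit
Y -> fault, evict A, frames {C,L,Y}
R -> fault, evict C, frames {L,Y,R}
Page faults: 5.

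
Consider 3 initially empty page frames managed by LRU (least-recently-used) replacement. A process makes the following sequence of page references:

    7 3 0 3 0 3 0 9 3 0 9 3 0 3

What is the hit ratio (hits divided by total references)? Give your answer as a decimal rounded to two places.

7 -> fault, frames {7}
3 -> fault, frames {7,3}
0 -> fault, frames {7,3,0}
3 -> hit
0 -> hit
3 -> hit
0 -> hit
9 -> fault, evict 7, frames {3,0,9}
3 -> hit
0 -> hit
9 -> hit
3 -> hit
0 -> hit
3 -> hit
Hits: 10 of 14 references → 10/14 = 0.7143.

0.71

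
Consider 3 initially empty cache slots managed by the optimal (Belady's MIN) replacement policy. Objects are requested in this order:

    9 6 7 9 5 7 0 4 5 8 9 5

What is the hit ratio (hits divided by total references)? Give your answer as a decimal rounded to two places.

9: miss, frames (9)
6: miss, frames (9 6)
7: miss, frames (9 6 7)
9: hit
5: miss, evict 6, frames (9 7 5)
7: hit
0: miss, evict 7, frames (9 5 0)
4: miss, evict 0, frames (9 5 4)
5: hit
8: miss, evict 4, frames (9 5 8)
9: hit
5: hit
Hits: 5 of 12 references → 5/12 = 0.4167.

0.42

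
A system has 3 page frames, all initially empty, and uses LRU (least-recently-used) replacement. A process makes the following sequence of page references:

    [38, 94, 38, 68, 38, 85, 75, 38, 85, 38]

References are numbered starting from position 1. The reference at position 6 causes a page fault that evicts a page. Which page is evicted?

94

pos 1: 38 → fault, frames {38}
pos 2: 94 → fault, frames {38,94}
pos 3: 38 → hit
pos 4: 68 → fault, frames {94,38,68}
pos 5: 38 → hit
pos 6: 85 → fault, evict 94, frames {68,38,85}
At position 6, page 94 is evicted.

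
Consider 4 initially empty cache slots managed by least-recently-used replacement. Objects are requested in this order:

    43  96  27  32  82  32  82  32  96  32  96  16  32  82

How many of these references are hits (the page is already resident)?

43: fault, frames [43]
96: fault, frames [43, 96]
27: fault, frames [43, 96, 27]
32: fault, frames [43, 96, 27, 32]
82: fault, evict 43, frames [96, 27, 32, 82]
32: hit
82: hit
32: hit
96: hit
32: hit
96: hit
16: fault, evict 27, frames [82, 32, 96, 16]
32: hit
82: hit
Hits: 8.

8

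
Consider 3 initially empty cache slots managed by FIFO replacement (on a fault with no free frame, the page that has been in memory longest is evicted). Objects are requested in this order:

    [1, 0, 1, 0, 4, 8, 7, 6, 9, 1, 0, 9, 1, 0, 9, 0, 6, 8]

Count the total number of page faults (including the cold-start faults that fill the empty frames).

11

1: fault, frames (1)
0: fault, frames (1 0)
1: hit
0: hit
4: fault, frames (1 0 4)
8: fault, evict 1, frames (0 4 8)
7: fault, evict 0, frames (4 8 7)
6: fault, evict 4, frames (8 7 6)
9: fault, evict 8, frames (7 6 9)
1: fault, evict 7, frames (6 9 1)
0: fault, evict 6, frames (9 1 0)
9: hit
1: hit
0: hit
9: hit
0: hit
6: fault, evict 9, frames (1 0 6)
8: fault, evict 1, frames (0 6 8)
Page faults: 11.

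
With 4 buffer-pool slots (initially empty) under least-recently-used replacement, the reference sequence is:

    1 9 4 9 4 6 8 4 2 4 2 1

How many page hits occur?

1 → miss, frames (1)
9 → miss, frames (1 9)
4 → miss, frames (1 9 4)
9 → hit
4 → hit
6 → miss, frames (1 9 4 6)
8 → miss, evict 1, frames (9 4 6 8)
4 → hit
2 → miss, evict 9, frames (6 8 4 2)
4 → hit
2 → hit
1 → miss, evict 6, frames (8 4 2 1)
Hits: 5.

5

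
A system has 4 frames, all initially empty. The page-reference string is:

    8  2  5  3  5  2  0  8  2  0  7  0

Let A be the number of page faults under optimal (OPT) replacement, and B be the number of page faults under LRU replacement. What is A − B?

-1

Under OPT: F F F F . . F . . . F . → 6 faults.
Under LRU: F F F F . . F F . . F . → 7 faults.
A − B = 6 − 7 = -1.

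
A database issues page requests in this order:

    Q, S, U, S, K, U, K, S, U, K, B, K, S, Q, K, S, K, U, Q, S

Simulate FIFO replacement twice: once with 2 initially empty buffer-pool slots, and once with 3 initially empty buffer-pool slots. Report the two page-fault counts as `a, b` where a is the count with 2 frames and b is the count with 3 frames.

2 frames: F F F . F . . F F F F . F F F F . F F F → 15 faults.
3 frames: F F F . F . . . . . F . F F F . . F . F → 10 faults.
10 < 15: adding a frame reduced faults, as is typical.

15, 10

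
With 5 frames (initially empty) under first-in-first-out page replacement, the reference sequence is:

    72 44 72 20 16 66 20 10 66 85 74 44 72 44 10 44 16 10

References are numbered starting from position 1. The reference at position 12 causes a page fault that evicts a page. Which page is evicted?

16

pos 1: 72: miss, frames [72]
pos 2: 44: miss, frames [72, 44]
pos 3: 72: hit
pos 4: 20: miss, frames [72, 44, 20]
pos 5: 16: miss, frames [72, 44, 20, 16]
pos 6: 66: miss, frames [72, 44, 20, 16, 66]
pos 7: 20: hit
pos 8: 10: miss, evict 72, frames [44, 20, 16, 66, 10]
pos 9: 66: hit
pos 10: 85: miss, evict 44, frames [20, 16, 66, 10, 85]
pos 11: 74: miss, evict 20, frames [16, 66, 10, 85, 74]
pos 12: 44: miss, evict 16, frames [66, 10, 85, 74, 44]
At position 12, page 16 is evicted.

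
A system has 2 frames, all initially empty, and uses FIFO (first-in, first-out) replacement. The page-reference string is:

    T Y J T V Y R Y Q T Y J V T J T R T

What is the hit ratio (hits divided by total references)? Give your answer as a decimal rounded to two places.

0.11

T: miss, frames [T]
Y: miss, frames [T, Y]
J: miss, evict T, frames [Y, J]
T: miss, evict Y, frames [J, T]
V: miss, evict J, frames [T, V]
Y: miss, evict T, frames [V, Y]
R: miss, evict V, frames [Y, R]
Y: hit
Q: miss, evict Y, frames [R, Q]
T: miss, evict R, frames [Q, T]
Y: miss, evict Q, frames [T, Y]
J: miss, evict T, frames [Y, J]
V: miss, evict Y, frames [J, V]
T: miss, evict J, frames [V, T]
J: miss, evict V, frames [T, J]
T: hit
R: miss, evict T, frames [J, R]
T: miss, evict J, frames [R, T]
Hits: 2 of 18 references → 2/18 = 0.1111.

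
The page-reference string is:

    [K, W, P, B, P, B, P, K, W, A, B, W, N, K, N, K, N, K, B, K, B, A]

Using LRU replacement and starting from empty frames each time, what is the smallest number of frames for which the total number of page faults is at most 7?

5

f=1: 22 faults
f=2: 13 faults
f=3: 12 faults
f=4: 9 faults
f=5: 6 faults
f=6: 6 faults
Smallest f with faults ≤ 7 is 5.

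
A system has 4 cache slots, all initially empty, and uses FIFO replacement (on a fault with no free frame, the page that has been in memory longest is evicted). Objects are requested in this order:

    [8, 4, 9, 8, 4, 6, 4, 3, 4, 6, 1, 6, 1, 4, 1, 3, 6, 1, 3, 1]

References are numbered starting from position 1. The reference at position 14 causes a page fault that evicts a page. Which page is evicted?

pos 1: 8: miss, frames (8)
pos 2: 4: miss, frames (8 4)
pos 3: 9: miss, frames (8 4 9)
pos 4: 8: hit
pos 5: 4: hit
pos 6: 6: miss, frames (8 4 9 6)
pos 7: 4: hit
pos 8: 3: miss, evict 8, frames (4 9 6 3)
pos 9: 4: hit
pos 10: 6: hit
pos 11: 1: miss, evict 4, frames (9 6 3 1)
pos 12: 6: hit
pos 13: 1: hit
pos 14: 4: miss, evict 9, frames (6 3 1 4)
At position 14, page 9 is evicted.

9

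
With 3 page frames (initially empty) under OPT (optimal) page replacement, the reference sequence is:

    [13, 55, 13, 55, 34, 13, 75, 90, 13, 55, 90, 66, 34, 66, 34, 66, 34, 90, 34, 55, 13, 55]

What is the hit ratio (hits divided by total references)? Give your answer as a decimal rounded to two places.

0.59

13 → miss, frames {13}
55 → miss, frames {13,55}
13 → hit
55 → hit
34 → miss, frames {13,55,34}
13 → hit
75 → miss, evict 34, frames {13,55,75}
90 → miss, evict 75, frames {13,55,90}
13 → hit
55 → hit
90 → hit
66 → miss, evict 13, frames {55,90,66}
34 → miss, evict 55, frames {90,66,34}
66 → hit
34 → hit
66 → hit
34 → hit
90 → hit
34 → hit
55 → miss, evict 34, frames {90,66,55}
13 → miss, evict 66, frames {90,55,13}
55 → hit
Hits: 13 of 22 references → 13/22 = 0.5909.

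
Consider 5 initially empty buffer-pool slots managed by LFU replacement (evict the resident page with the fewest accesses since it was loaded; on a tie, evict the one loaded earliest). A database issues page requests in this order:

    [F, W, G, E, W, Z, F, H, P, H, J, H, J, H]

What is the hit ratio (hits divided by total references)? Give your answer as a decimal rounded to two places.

0.43

F → miss, frames (F)
W → miss, frames (F W)
G → miss, frames (F W G)
E → miss, frames (F W G E)
W → hit
Z → miss, frames (F W G E Z)
F → hit
H → miss, evict G, frames (F W E Z H)
P → miss, evict E, frames (F W Z H P)
H → hit
J → miss, evict Z, frames (F W H P J)
H → hit
J → hit
H → hit
Hits: 6 of 14 references → 6/14 = 0.4286.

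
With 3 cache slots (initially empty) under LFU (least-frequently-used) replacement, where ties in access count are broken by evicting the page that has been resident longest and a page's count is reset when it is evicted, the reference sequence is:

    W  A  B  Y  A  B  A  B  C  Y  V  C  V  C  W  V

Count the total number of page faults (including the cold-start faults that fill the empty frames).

12

W -> miss, frames [W]
A -> miss, frames [W, A]
B -> miss, frames [W, A, B]
Y -> miss, evict W, frames [A, B, Y]
A -> hit
B -> hit
A -> hit
B -> hit
C -> miss, evict Y, frames [A, B, C]
Y -> miss, evict C, frames [A, B, Y]
V -> miss, evict Y, frames [A, B, V]
C -> miss, evict V, frames [A, B, C]
V -> miss, evict C, frames [A, B, V]
C -> miss, evict V, frames [A, B, C]
W -> miss, evict C, frames [A, B, W]
V -> miss, evict W, frames [A, B, V]
Page faults: 12.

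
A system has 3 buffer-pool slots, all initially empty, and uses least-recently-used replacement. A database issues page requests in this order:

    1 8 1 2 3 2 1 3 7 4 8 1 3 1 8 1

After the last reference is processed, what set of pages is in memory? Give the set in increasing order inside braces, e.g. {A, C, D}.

1 -> fault, frames [1]
8 -> fault, frames [1, 8]
1 -> hit
2 -> fault, frames [8, 1, 2]
3 -> fault, evict 8, frames [1, 2, 3]
2 -> hit
1 -> hit
3 -> hit
7 -> fault, evict 2, frames [1, 3, 7]
4 -> fault, evict 1, frames [3, 7, 4]
8 -> fault, evict 3, frames [7, 4, 8]
1 -> fault, evict 7, frames [4, 8, 1]
3 -> fault, evict 4, frames [8, 1, 3]
1 -> hit
8 -> hit
1 -> hit

{1, 3, 8}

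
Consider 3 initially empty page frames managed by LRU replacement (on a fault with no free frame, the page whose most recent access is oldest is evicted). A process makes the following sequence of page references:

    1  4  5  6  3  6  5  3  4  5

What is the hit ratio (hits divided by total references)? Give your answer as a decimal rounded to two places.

1 -> miss, frames [1]
4 -> miss, frames [1, 4]
5 -> miss, frames [1, 4, 5]
6 -> miss, evict 1, frames [4, 5, 6]
3 -> miss, evict 4, frames [5, 6, 3]
6 -> hit
5 -> hit
3 -> hit
4 -> miss, evict 6, frames [5, 3, 4]
5 -> hit
Hits: 4 of 10 references → 4/10 = 0.4000.

0.40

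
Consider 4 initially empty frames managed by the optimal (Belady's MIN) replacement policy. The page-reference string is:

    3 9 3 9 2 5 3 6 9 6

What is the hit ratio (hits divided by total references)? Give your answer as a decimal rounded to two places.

3 → miss, frames (3)
9 → miss, frames (3 9)
3 → hit
9 → hit
2 → miss, frames (3 9 2)
5 → miss, frames (3 9 2 5)
3 → hit
6 → miss, evict 5, frames (3 9 2 6)
9 → hit
6 → hit
Hits: 5 of 10 references → 5/10 = 0.5000.

0.50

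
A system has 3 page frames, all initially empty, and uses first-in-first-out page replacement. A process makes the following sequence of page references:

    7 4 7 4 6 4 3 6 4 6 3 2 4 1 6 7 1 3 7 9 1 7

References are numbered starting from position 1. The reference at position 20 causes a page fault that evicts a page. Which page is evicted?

6

pos 1: 7 -> fault, frames [7]
pos 2: 4 -> fault, frames [7, 4]
pos 3: 7 -> hit
pos 4: 4 -> hit
pos 5: 6 -> fault, frames [7, 4, 6]
pos 6: 4 -> hit
pos 7: 3 -> fault, evict 7, frames [4, 6, 3]
pos 8: 6 -> hit
pos 9: 4 -> hit
pos 10: 6 -> hit
pos 11: 3 -> hit
pos 12: 2 -> fault, evict 4, frames [6, 3, 2]
pos 13: 4 -> fault, evict 6, frames [3, 2, 4]
pos 14: 1 -> fault, evict 3, frames [2, 4, 1]
pos 15: 6 -> fault, evict 2, frames [4, 1, 6]
pos 16: 7 -> fault, evict 4, frames [1, 6, 7]
pos 17: 1 -> hit
pos 18: 3 -> fault, evict 1, frames [6, 7, 3]
pos 19: 7 -> hit
pos 20: 9 -> fault, evict 6, frames [7, 3, 9]
At position 20, page 6 is evicted.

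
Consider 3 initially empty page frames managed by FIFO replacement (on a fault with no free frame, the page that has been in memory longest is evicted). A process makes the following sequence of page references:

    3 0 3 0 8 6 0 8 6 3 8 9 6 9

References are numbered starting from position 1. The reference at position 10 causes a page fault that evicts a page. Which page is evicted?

0

pos 1: 3 → fault, frames (3)
pos 2: 0 → fault, frames (3 0)
pos 3: 3 → hit
pos 4: 0 → hit
pos 5: 8 → fault, frames (3 0 8)
pos 6: 6 → fault, evict 3, frames (0 8 6)
pos 7: 0 → hit
pos 8: 8 → hit
pos 9: 6 → hit
pos 10: 3 → fault, evict 0, frames (8 6 3)
At position 10, page 0 is evicted.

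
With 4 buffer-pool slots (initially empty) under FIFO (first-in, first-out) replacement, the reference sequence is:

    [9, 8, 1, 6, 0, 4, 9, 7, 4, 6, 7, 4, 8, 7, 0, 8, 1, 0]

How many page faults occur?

9 → miss, frames (9)
8 → miss, frames (9 8)
1 → miss, frames (9 8 1)
6 → miss, frames (9 8 1 6)
0 → miss, evict 9, frames (8 1 6 0)
4 → miss, evict 8, frames (1 6 0 4)
9 → miss, evict 1, frames (6 0 4 9)
7 → miss, evict 6, frames (0 4 9 7)
4 → hit
6 → miss, evict 0, frames (4 9 7 6)
7 → hit
4 → hit
8 → miss, evict 4, frames (9 7 6 8)
7 → hit
0 → miss, evict 9, frames (7 6 8 0)
8 → hit
1 → miss, evict 7, frames (6 8 0 1)
0 → hit
Page faults: 12.

12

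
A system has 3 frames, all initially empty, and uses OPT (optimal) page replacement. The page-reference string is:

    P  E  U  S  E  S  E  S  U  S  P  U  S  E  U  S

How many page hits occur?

10

P -> fault, frames [P]
E -> fault, frames [P, E]
U -> fault, frames [P, E, U]
S -> fault, evict P, frames [E, U, S]
E -> hit
S -> hit
E -> hit
S -> hit
U -> hit
S -> hit
P -> fault, evict E, frames [U, S, P]
U -> hit
S -> hit
E -> fault, evict P, frames [U, S, E]
U -> hit
S -> hit
Hits: 10.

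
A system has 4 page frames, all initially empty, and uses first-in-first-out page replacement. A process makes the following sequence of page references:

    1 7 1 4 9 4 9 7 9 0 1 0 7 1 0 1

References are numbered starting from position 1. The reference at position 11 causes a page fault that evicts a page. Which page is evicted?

7

pos 1: 1: miss, frames {1}
pos 2: 7: miss, frames {1,7}
pos 3: 1: hit
pos 4: 4: miss, frames {1,7,4}
pos 5: 9: miss, frames {1,7,4,9}
pos 6: 4: hit
pos 7: 9: hit
pos 8: 7: hit
pos 9: 9: hit
pos 10: 0: miss, evict 1, frames {7,4,9,0}
pos 11: 1: miss, evict 7, frames {4,9,0,1}
At position 11, page 7 is evicted.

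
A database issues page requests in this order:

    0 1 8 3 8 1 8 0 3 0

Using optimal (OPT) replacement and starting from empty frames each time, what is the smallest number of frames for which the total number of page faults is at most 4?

f=1: 10 faults
f=2: 7 faults
f=3: 5 faults
f=4: 4 faults
Smallest f with faults ≤ 4 is 4.

4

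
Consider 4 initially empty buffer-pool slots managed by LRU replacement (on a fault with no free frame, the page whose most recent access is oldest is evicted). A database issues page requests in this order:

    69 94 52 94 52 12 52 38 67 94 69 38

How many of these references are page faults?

8

69 → fault, frames [69]
94 → fault, frames [69, 94]
52 → fault, frames [69, 94, 52]
94 → hit
52 → hit
12 → fault, frames [69, 94, 52, 12]
52 → hit
38 → fault, evict 69, frames [94, 12, 52, 38]
67 → fault, evict 94, frames [12, 52, 38, 67]
94 → fault, evict 12, frames [52, 38, 67, 94]
69 → fault, evict 52, frames [38, 67, 94, 69]
38 → hit
Page faults: 8.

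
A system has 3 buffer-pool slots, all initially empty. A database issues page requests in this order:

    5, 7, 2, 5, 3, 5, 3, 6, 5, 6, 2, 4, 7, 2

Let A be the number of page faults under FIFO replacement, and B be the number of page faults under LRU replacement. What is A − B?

1

Under FIFO: F F F . F F . F . . F F F . → 9 faults.
Under LRU: F F F . F . . F . . F F F . → 8 faults.
A − B = 9 − 8 = 1.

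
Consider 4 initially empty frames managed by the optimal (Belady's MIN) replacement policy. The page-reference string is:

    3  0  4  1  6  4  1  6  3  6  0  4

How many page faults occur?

3: fault, frames [3]
0: fault, frames [3, 0]
4: fault, frames [3, 0, 4]
1: fault, frames [3, 0, 4, 1]
6: fault, evict 0, frames [3, 4, 1, 6]
4: hit
1: hit
6: hit
3: hit
6: hit
0: fault, evict 6, frames [3, 4, 1, 0]
4: hit
Page faults: 6.

6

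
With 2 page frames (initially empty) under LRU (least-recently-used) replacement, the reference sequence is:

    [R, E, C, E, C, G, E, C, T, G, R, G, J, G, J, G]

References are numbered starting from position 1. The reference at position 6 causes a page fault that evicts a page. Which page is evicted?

E

pos 1: R -> miss, frames (R)
pos 2: E -> miss, frames (R E)
pos 3: C -> miss, evict R, frames (E C)
pos 4: E -> hit
pos 5: C -> hit
pos 6: G -> miss, evict E, frames (C G)
At position 6, page E is evicted.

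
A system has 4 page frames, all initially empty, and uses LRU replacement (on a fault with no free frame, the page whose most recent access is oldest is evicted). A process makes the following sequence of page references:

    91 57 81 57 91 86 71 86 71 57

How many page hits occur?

91: miss, frames [91]
57: miss, frames [91, 57]
81: miss, frames [91, 57, 81]
57: hit
91: hit
86: miss, frames [81, 57, 91, 86]
71: miss, evict 81, frames [57, 91, 86, 71]
86: hit
71: hit
57: hit
Hits: 5.

5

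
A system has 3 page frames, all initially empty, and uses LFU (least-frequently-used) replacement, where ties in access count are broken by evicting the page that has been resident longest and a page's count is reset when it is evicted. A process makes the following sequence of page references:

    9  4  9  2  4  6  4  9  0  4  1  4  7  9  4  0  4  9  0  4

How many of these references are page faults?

8

9 → fault, frames {9}
4 → fault, frames {9,4}
9 → hit
2 → fault, frames {9,4,2}
4 → hit
6 → fault, evict 2, frames {9,4,6}
4 → hit
9 → hit
0 → fault, evict 6, frames {9,4,0}
4 → hit
1 → fault, evict 0, frames {9,4,1}
4 → hit
7 → fault, evict 1, frames {9,4,7}
9 → hit
4 → hit
0 → fault, evict 7, frames {9,4,0}
4 → hit
9 → hit
0 → hit
4 → hit
Page faults: 8.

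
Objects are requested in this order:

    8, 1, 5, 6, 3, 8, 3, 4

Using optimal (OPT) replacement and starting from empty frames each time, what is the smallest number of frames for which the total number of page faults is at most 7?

f=1: 8 faults
f=2: 6 faults
f=3: 6 faults
f=4: 6 faults
f=5: 6 faults
f=6: 6 faults
Smallest f with faults ≤ 7 is 2.

2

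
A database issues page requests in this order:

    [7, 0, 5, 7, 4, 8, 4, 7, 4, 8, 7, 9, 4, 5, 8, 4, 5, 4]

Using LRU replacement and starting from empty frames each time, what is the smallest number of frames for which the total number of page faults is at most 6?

f=1: 18 faults
f=2: 15 faults
f=3: 9 faults
f=4: 8 faults
f=5: 6 faults
f=6: 6 faults
Smallest f with faults ≤ 6 is 5.

5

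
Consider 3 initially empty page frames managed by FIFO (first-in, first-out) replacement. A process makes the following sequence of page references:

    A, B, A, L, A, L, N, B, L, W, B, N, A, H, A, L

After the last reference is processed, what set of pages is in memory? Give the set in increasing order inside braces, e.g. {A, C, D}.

A: fault, frames [A]
B: fault, frames [A, B]
A: hit
L: fault, frames [A, B, L]
A: hit
L: hit
N: fault, evict A, frames [B, L, N]
B: hit
L: hit
W: fault, evict B, frames [L, N, W]
B: fault, evict L, frames [N, W, B]
N: hit
A: fault, evict N, frames [W, B, A]
H: fault, evict W, frames [B, A, H]
A: hit
L: fault, evict B, frames [A, H, L]

{A, H, L}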